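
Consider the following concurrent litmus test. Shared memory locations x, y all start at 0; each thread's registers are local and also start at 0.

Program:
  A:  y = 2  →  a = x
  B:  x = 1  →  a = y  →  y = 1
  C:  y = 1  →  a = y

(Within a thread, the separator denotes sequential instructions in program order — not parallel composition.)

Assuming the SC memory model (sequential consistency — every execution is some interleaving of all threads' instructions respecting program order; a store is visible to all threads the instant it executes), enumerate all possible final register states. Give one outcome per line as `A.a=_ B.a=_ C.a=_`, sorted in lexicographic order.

outcome vector order: (A.a,B.a,C.a)
|SC outcomes| = 9

A.a=0 B.a=1 C.a=1
A.a=0 B.a=2 C.a=1
A.a=0 B.a=2 C.a=2
A.a=1 B.a=0 C.a=1
A.a=1 B.a=0 C.a=2
A.a=1 B.a=1 C.a=1
A.a=1 B.a=1 C.a=2
A.a=1 B.a=2 C.a=1
A.a=1 B.a=2 C.a=2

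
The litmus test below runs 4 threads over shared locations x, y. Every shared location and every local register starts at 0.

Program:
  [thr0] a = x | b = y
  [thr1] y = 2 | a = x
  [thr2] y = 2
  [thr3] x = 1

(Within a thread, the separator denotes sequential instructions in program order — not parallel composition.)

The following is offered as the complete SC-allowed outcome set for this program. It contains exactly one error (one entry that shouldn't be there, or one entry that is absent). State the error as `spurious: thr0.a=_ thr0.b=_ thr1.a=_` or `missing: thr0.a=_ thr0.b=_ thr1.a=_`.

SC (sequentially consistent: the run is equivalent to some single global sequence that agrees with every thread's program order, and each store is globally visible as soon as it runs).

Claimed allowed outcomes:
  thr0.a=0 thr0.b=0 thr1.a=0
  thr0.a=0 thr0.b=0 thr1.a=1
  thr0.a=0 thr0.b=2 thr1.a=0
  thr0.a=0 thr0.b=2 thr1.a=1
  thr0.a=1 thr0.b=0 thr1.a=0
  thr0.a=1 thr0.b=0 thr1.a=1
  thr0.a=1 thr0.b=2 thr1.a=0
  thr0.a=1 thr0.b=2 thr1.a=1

outcome vector order: (thr0.a,thr0.b,thr1.a)
SC (7): 000 001 020 021 101 120 121
claimed∖SC = {100}

spurious: thr0.a=1 thr0.b=0 thr1.a=0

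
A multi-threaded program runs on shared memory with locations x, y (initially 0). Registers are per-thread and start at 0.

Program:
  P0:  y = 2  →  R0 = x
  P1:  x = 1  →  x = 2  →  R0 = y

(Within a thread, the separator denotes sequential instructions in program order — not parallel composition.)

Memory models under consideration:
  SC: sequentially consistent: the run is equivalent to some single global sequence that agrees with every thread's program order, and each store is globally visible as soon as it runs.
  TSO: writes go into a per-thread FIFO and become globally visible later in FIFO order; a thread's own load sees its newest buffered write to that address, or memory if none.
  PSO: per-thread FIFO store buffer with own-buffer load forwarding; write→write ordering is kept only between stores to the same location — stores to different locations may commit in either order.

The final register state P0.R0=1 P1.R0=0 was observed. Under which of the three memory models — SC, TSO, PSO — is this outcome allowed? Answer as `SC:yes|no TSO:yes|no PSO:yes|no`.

outcome vector order: (P0.R0,P1.R0)
[SC] allowed = {02; 12; 20; 22}
[TSO] allowed = {00; 02; 10; 12; 20; 22}
[PSO] allowed = {00; 02; 10; 12; 20; 22}
target 10 ∈ {TSO,PSO}

SC:no TSO:yes PSO:yes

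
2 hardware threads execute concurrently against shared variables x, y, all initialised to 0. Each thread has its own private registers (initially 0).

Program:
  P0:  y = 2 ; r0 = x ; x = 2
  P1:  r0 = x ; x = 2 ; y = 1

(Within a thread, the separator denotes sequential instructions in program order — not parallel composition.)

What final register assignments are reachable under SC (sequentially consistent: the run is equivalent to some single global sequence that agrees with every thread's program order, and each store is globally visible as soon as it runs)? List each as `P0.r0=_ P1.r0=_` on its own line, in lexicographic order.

outcome vector order: (P0.r0,P1.r0)
|SC outcomes| = 3

P0.r0=0 P1.r0=0
P0.r0=0 P1.r0=2
P0.r0=2 P1.r0=0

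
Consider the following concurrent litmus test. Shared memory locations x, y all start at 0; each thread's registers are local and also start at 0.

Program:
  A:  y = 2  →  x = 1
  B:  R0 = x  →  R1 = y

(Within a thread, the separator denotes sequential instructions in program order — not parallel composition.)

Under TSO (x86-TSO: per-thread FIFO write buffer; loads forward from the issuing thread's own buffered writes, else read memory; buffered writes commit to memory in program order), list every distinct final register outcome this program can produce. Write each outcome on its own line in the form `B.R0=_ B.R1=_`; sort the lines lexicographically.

B.R0=0 B.R1=0
B.R0=0 B.R1=2
B.R0=1 B.R1=2

outcome vector order: (B.R0,B.R1)
|TSO outcomes| = 3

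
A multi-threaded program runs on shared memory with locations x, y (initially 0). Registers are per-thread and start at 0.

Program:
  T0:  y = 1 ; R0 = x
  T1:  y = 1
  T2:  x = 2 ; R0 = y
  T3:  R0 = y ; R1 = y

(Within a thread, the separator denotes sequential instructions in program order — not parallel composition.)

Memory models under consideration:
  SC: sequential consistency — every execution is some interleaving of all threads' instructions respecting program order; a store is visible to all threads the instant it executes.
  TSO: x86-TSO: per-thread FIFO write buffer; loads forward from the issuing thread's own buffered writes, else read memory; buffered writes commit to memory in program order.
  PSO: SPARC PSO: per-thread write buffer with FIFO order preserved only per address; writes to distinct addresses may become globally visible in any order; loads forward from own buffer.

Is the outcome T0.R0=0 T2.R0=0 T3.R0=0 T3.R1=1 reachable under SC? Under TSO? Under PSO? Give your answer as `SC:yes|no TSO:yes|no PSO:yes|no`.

outcome vector order: (T0.R0,T2.R0,T3.R0,T3.R1)
SC: 9 outcomes — {<0 1 0 0>, <0 1 0 1>, <0 1 1 1>, <2 0 0 0>, <2 0 0 1>, <2 0 1 1>, <2 1 0 0>, <2 1 0 1>, <2 1 1 1>}
TSO: 12 outcomes — {<0 0 0 0>, <0 0 0 1>, <0 0 1 1>, <0 1 0 0>, <0 1 0 1>, <0 1 1 1>, <2 0 0 0>, <2 0 0 1>, <2 0 1 1>, <2 1 0 0>, <2 1 0 1>, <2 1 1 1>}
PSO: 12 outcomes — {<0 0 0 0>, <0 0 0 1>, <0 0 1 1>, <0 1 0 0>, <0 1 0 1>, <0 1 1 1>, <2 0 0 0>, <2 0 0 1>, <2 0 1 1>, <2 1 0 0>, <2 1 0 1>, <2 1 1 1>}
target <0 0 0 1> ∈ {TSO,PSO}

SC:no TSO:yes PSO:yes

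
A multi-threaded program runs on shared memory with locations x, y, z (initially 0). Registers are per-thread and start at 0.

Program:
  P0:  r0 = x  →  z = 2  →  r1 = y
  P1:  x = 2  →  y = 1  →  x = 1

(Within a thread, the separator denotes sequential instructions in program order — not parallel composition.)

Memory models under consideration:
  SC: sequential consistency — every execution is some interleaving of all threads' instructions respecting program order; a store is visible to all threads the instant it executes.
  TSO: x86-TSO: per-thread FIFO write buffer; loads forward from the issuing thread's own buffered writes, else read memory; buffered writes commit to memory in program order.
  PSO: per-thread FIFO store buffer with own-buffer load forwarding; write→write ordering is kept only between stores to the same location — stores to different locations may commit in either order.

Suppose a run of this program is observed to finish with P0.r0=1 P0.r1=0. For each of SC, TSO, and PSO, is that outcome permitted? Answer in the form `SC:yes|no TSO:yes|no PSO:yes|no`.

outcome vector order: (P0.r0,P0.r1)
under SC → (0,0) (0,1) (1,1) (2,0) (2,1)
under TSO → (0,0) (0,1) (1,1) (2,0) (2,1)
under PSO → (0,0) (0,1) (1,0) (1,1) (2,0) (2,1)
target (1,0) ∈ {PSO}

SC:no TSO:no PSO:yes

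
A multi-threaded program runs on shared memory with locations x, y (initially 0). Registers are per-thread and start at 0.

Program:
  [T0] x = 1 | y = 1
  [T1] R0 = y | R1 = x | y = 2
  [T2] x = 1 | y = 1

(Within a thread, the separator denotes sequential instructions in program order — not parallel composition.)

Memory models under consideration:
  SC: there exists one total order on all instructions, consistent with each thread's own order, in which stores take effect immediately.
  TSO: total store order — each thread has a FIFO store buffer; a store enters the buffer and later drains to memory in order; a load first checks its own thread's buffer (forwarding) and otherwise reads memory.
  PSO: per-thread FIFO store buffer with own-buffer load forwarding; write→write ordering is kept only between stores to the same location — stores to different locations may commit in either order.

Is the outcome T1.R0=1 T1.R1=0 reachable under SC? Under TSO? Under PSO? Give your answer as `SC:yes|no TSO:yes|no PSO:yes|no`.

SC:no TSO:no PSO:yes

outcome vector order: (T1.R0,T1.R1)
under SC → 0/0 0/1 1/1
under TSO → 0/0 0/1 1/1
under PSO → 0/0 0/1 1/0 1/1
target 1/0 ∈ {PSO}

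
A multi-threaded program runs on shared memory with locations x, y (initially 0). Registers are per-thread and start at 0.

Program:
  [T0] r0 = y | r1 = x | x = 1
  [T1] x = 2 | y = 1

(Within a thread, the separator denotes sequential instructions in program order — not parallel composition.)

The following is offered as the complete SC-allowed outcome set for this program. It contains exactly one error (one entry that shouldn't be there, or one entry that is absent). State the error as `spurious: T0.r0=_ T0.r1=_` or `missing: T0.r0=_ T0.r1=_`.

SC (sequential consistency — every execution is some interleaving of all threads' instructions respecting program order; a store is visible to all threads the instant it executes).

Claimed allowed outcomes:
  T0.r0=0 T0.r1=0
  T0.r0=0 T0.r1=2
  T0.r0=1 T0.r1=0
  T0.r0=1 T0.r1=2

spurious: T0.r0=1 T0.r1=0

outcome vector order: (T0.r0,T0.r1)
SC (3): 00, 02, 12
claimed∖SC = {10}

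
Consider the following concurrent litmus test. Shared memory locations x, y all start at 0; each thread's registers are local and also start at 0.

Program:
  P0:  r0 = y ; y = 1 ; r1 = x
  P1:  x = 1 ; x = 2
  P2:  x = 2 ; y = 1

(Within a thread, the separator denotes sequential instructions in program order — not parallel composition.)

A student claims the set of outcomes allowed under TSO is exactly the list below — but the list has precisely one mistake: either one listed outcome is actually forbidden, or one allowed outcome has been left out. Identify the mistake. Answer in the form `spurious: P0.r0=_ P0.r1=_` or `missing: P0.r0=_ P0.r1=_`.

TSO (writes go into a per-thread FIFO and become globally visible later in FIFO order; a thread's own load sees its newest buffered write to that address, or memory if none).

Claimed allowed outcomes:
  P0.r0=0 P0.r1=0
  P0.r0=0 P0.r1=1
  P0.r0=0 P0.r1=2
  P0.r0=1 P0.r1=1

outcome vector order: (P0.r0,P0.r1)
TSO: 5 outcomes — {00; 01; 02; 11; 12}
TSO∖claimed = {12}

missing: P0.r0=1 P0.r1=2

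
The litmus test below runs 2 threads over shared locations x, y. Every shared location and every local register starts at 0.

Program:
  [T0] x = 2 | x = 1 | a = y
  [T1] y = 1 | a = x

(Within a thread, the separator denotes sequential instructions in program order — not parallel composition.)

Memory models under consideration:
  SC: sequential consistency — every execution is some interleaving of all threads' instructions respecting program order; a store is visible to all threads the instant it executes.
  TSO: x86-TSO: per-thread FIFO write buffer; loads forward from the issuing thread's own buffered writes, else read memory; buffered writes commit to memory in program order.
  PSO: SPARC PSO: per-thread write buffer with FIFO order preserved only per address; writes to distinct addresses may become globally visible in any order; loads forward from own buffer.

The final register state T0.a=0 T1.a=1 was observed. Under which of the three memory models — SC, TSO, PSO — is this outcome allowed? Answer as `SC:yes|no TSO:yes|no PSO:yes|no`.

outcome vector order: (T0.a,T1.a)
[SC] allowed = {(0,1); (1,0); (1,1); (1,2)}
[TSO] allowed = {(0,0); (0,1); (0,2); (1,0); (1,1); (1,2)}
[PSO] allowed = {(0,0); (0,1); (0,2); (1,0); (1,1); (1,2)}
target (0,1) ∈ {SC,TSO,PSO}

SC:yes TSO:yes PSO:yes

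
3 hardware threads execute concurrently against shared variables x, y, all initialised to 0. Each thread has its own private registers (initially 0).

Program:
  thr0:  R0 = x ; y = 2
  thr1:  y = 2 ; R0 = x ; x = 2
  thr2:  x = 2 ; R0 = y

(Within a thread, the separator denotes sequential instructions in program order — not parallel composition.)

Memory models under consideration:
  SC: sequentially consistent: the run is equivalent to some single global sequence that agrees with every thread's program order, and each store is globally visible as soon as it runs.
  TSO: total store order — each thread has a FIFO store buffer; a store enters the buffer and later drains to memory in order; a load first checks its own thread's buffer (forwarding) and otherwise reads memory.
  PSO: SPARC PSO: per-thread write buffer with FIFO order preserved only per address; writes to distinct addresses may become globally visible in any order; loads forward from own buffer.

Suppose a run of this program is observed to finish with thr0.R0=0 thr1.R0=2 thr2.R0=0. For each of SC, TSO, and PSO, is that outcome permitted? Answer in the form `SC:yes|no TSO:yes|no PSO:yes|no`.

SC:yes TSO:yes PSO:yes

outcome vector order: (thr0.R0,thr1.R0,thr2.R0)
under SC → (0,0,2); (0,2,0); (0,2,2); (2,0,2); (2,2,0); (2,2,2)
under TSO → (0,0,0); (0,0,2); (0,2,0); (0,2,2); (2,0,0); (2,0,2); (2,2,0); (2,2,2)
under PSO → (0,0,0); (0,0,2); (0,2,0); (0,2,2); (2,0,0); (2,0,2); (2,2,0); (2,2,2)
target (0,2,0) ∈ {SC,TSO,PSO}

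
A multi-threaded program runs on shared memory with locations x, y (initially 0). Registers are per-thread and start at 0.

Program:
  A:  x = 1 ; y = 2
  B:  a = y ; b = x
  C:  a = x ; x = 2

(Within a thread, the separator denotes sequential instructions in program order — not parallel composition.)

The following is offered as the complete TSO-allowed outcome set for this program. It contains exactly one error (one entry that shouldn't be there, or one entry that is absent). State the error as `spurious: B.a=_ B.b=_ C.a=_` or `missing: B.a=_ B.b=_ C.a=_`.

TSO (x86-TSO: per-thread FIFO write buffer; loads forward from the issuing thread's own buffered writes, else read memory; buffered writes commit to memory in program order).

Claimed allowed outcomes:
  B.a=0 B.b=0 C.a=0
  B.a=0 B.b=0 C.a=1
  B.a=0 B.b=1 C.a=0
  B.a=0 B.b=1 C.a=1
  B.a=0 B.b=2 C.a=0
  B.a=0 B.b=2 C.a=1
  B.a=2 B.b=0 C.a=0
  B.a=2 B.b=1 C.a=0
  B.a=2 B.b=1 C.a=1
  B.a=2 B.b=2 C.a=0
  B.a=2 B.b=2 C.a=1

spurious: B.a=2 B.b=0 C.a=0

outcome vector order: (B.a,B.b,C.a)
under TSO → 0/0/0; 0/0/1; 0/1/0; 0/1/1; 0/2/0; 0/2/1; 2/1/0; 2/1/1; 2/2/0; 2/2/1
claimed∖TSO = {2/0/0}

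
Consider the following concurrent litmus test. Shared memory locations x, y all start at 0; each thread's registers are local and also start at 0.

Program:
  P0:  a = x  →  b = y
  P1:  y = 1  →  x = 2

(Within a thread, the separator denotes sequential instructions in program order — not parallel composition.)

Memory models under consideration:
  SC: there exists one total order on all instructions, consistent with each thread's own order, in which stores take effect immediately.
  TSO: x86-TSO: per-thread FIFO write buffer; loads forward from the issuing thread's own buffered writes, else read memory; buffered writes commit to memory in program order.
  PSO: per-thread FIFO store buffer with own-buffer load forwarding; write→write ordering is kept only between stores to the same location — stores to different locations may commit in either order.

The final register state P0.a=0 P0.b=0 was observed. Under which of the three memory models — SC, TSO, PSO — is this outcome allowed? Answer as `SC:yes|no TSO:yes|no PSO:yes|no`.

SC:yes TSO:yes PSO:yes

outcome vector order: (P0.a,P0.b)
SC (3): <0 0>; <0 1>; <2 1>
TSO (3): <0 0>; <0 1>; <2 1>
PSO (4): <0 0>; <0 1>; <2 0>; <2 1>
target <0 0> ∈ {SC,TSO,PSO}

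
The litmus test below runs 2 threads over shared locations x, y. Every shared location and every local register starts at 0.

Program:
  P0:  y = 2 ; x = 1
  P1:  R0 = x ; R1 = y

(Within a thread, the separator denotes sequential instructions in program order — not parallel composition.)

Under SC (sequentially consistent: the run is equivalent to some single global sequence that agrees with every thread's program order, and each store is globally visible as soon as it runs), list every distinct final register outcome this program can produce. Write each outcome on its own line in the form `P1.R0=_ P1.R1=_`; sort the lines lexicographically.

P1.R0=0 P1.R1=0
P1.R0=0 P1.R1=2
P1.R0=1 P1.R1=2

outcome vector order: (P1.R0,P1.R1)
|SC outcomes| = 3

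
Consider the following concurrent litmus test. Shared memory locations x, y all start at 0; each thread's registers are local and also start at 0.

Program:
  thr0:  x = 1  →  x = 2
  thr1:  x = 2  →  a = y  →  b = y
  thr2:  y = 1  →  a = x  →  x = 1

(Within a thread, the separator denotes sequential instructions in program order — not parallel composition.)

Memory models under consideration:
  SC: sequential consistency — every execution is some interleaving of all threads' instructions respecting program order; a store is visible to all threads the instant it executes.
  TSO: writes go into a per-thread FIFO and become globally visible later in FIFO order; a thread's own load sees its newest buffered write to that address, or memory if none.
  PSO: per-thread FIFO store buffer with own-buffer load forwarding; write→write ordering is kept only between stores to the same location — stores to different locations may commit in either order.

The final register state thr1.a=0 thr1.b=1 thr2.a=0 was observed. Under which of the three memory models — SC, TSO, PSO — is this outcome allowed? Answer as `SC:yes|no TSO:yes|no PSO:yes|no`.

SC:no TSO:yes PSO:yes

outcome vector order: (thr1.a,thr1.b,thr2.a)
SC: 7 outcomes — {<0 0 1>, <0 0 2>, <0 1 1>, <0 1 2>, <1 1 0>, <1 1 1>, <1 1 2>}
TSO: 9 outcomes — {<0 0 0>, <0 0 1>, <0 0 2>, <0 1 0>, <0 1 1>, <0 1 2>, <1 1 0>, <1 1 1>, <1 1 2>}
PSO: 9 outcomes — {<0 0 0>, <0 0 1>, <0 0 2>, <0 1 0>, <0 1 1>, <0 1 2>, <1 1 0>, <1 1 1>, <1 1 2>}
target <0 1 0> ∈ {TSO,PSO}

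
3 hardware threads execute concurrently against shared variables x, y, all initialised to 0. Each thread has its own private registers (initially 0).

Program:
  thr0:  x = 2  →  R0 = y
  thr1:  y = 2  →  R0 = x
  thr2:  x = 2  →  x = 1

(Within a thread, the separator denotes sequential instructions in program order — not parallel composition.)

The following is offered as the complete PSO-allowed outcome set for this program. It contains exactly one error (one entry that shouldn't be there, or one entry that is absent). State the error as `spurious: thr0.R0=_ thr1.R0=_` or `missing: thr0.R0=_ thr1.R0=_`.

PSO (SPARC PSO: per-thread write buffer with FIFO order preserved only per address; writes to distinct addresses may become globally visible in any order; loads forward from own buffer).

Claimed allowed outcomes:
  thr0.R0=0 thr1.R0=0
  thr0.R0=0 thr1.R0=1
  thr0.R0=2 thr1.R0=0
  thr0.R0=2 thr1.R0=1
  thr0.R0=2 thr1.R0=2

missing: thr0.R0=0 thr1.R0=2

outcome vector order: (thr0.R0,thr1.R0)
PSO (6): 0/0 0/1 0/2 2/0 2/1 2/2
PSO∖claimed = {0/2}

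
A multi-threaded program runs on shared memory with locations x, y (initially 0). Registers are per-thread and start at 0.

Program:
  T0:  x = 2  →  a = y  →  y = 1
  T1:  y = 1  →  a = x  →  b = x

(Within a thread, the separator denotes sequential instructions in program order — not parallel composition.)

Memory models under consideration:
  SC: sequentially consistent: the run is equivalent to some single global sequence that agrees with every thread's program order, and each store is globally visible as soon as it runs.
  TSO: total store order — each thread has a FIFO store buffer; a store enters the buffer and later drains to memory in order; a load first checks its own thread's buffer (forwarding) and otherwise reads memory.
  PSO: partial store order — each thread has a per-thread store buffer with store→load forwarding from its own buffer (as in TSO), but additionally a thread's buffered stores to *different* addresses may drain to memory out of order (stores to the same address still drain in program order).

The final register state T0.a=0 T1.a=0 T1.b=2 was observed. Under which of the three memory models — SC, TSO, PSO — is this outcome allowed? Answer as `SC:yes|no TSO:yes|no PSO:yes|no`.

SC:no TSO:yes PSO:yes

outcome vector order: (T0.a,T1.a,T1.b)
[SC] allowed = {0/2/2 1/0/0 1/0/2 1/2/2}
[TSO] allowed = {0/0/0 0/0/2 0/2/2 1/0/0 1/0/2 1/2/2}
[PSO] allowed = {0/0/0 0/0/2 0/2/2 1/0/0 1/0/2 1/2/2}
target 0/0/2 ∈ {TSO,PSO}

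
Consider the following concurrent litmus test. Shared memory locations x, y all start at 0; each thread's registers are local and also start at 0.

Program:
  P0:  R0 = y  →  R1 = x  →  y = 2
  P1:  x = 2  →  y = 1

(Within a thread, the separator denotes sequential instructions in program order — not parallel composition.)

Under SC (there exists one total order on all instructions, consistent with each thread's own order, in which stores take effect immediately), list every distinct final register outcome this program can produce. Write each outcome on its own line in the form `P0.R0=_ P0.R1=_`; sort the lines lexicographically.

outcome vector order: (P0.R0,P0.R1)
|SC outcomes| = 3

P0.R0=0 P0.R1=0
P0.R0=0 P0.R1=2
P0.R0=1 P0.R1=2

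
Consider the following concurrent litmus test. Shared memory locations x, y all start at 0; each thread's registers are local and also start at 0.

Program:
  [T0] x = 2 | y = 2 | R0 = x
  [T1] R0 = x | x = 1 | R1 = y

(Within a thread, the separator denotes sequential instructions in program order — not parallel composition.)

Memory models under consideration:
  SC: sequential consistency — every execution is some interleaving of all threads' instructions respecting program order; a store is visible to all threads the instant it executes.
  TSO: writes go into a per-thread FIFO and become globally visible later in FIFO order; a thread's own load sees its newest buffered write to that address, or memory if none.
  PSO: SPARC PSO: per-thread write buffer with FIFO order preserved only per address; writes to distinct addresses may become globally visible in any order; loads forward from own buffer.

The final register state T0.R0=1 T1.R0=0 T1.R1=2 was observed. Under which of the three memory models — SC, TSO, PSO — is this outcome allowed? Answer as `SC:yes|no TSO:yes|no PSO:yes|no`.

outcome vector order: (T0.R0,T1.R0,T1.R1)
SC (7): (1,0,0) (1,0,2) (1,2,0) (1,2,2) (2,0,0) (2,0,2) (2,2,2)
TSO (8): (1,0,0) (1,0,2) (1,2,0) (1,2,2) (2,0,0) (2,0,2) (2,2,0) (2,2,2)
PSO (8): (1,0,0) (1,0,2) (1,2,0) (1,2,2) (2,0,0) (2,0,2) (2,2,0) (2,2,2)
target (1,0,2) ∈ {SC,TSO,PSO}

SC:yes TSO:yes PSO:yes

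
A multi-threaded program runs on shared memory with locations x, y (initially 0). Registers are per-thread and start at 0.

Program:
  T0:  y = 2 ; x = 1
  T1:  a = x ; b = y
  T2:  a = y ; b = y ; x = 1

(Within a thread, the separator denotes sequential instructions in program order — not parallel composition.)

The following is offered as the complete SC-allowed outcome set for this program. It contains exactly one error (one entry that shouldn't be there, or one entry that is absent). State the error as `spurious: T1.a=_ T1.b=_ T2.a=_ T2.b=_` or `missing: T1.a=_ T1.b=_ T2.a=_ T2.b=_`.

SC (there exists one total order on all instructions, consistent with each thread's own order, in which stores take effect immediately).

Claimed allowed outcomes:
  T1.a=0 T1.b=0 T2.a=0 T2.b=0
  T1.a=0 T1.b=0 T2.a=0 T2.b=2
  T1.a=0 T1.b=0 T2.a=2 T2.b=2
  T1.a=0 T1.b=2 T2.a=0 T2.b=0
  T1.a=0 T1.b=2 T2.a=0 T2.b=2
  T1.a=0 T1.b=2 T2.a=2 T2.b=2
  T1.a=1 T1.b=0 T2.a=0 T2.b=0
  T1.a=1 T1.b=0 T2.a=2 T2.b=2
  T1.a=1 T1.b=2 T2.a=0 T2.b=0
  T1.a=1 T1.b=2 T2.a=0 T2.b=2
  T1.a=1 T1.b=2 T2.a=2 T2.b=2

spurious: T1.a=1 T1.b=0 T2.a=2 T2.b=2

outcome vector order: (T1.a,T1.b,T2.a,T2.b)
SC: 10 outcomes — {0/0/0/0, 0/0/0/2, 0/0/2/2, 0/2/0/0, 0/2/0/2, 0/2/2/2, 1/0/0/0, 1/2/0/0, 1/2/0/2, 1/2/2/2}
claimed∖SC = {1/0/2/2}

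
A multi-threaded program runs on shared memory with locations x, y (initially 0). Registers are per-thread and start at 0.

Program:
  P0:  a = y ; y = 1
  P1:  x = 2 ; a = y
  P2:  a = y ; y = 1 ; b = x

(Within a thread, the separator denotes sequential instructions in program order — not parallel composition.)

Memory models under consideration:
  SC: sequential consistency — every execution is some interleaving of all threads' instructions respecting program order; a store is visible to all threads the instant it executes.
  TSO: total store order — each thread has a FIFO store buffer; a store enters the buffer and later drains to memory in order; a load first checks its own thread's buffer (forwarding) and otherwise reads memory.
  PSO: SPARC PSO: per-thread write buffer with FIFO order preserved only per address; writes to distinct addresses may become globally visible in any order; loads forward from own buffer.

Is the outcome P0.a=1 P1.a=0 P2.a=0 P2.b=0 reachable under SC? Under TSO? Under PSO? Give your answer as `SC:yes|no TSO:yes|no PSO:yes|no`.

SC:no TSO:yes PSO:yes

outcome vector order: (P0.a,P1.a,P2.a,P2.b)
SC (9): 0/0/0/2 0/0/1/2 0/1/0/0 0/1/0/2 0/1/1/0 0/1/1/2 1/0/0/2 1/1/0/0 1/1/0/2
TSO (12): 0/0/0/0 0/0/0/2 0/0/1/0 0/0/1/2 0/1/0/0 0/1/0/2 0/1/1/0 0/1/1/2 1/0/0/0 1/0/0/2 1/1/0/0 1/1/0/2
PSO (12): 0/0/0/0 0/0/0/2 0/0/1/0 0/0/1/2 0/1/0/0 0/1/0/2 0/1/1/0 0/1/1/2 1/0/0/0 1/0/0/2 1/1/0/0 1/1/0/2
target 1/0/0/0 ∈ {TSO,PSO}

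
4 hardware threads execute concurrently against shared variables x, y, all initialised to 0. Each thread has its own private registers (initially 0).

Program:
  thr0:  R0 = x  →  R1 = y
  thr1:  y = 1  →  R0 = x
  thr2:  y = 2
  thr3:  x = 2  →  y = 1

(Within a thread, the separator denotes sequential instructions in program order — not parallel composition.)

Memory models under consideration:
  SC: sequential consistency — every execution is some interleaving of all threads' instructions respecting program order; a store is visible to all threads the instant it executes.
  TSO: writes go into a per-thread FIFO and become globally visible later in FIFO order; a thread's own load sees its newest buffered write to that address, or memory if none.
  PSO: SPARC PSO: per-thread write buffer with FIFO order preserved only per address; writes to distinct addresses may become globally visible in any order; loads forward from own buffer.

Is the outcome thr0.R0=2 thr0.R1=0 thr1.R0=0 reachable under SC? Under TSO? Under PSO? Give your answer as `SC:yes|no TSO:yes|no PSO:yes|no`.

outcome vector order: (thr0.R0,thr0.R1,thr1.R0)
[SC] allowed = {0/0/0 0/0/2 0/1/0 0/1/2 0/2/0 0/2/2 2/0/2 2/1/0 2/1/2 2/2/0 2/2/2}
[TSO] allowed = {0/0/0 0/0/2 0/1/0 0/1/2 0/2/0 0/2/2 2/0/0 2/0/2 2/1/0 2/1/2 2/2/0 2/2/2}
[PSO] allowed = {0/0/0 0/0/2 0/1/0 0/1/2 0/2/0 0/2/2 2/0/0 2/0/2 2/1/0 2/1/2 2/2/0 2/2/2}
target 2/0/0 ∈ {TSO,PSO}

SC:no TSO:yes PSO:yes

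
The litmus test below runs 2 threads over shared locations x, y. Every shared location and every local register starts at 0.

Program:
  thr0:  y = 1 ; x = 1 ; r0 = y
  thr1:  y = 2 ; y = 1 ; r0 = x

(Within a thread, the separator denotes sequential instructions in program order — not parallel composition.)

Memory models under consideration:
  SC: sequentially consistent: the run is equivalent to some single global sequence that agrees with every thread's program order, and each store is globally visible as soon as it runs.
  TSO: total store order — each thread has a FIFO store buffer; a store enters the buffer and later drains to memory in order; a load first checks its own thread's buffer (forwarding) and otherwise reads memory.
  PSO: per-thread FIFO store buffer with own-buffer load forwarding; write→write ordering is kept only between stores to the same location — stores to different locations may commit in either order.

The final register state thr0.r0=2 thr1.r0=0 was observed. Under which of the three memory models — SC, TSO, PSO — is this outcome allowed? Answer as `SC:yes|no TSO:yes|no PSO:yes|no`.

outcome vector order: (thr0.r0,thr1.r0)
SC (3): 1/0 1/1 2/1
TSO (4): 1/0 1/1 2/0 2/1
PSO (4): 1/0 1/1 2/0 2/1
target 2/0 ∈ {TSO,PSO}

SC:no TSO:yes PSO:yes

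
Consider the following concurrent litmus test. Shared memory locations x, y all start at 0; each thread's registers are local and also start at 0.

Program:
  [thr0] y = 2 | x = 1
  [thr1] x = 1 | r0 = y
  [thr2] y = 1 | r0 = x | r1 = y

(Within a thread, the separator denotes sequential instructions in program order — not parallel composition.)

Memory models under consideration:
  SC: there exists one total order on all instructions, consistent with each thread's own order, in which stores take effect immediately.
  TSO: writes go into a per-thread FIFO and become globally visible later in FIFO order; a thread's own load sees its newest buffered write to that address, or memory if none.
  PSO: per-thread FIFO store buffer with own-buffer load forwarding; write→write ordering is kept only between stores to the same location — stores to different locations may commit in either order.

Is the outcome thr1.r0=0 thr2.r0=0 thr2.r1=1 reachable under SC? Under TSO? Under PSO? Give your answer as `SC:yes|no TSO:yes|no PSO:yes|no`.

SC:no TSO:yes PSO:yes

outcome vector order: (thr1.r0,thr2.r0,thr2.r1)
SC: 10 outcomes — {0/1/1 0/1/2 1/0/1 1/0/2 1/1/1 1/1/2 2/0/1 2/0/2 2/1/1 2/1/2}
TSO: 12 outcomes — {0/0/1 0/0/2 0/1/1 0/1/2 1/0/1 1/0/2 1/1/1 1/1/2 2/0/1 2/0/2 2/1/1 2/1/2}
PSO: 12 outcomes — {0/0/1 0/0/2 0/1/1 0/1/2 1/0/1 1/0/2 1/1/1 1/1/2 2/0/1 2/0/2 2/1/1 2/1/2}
target 0/0/1 ∈ {TSO,PSO}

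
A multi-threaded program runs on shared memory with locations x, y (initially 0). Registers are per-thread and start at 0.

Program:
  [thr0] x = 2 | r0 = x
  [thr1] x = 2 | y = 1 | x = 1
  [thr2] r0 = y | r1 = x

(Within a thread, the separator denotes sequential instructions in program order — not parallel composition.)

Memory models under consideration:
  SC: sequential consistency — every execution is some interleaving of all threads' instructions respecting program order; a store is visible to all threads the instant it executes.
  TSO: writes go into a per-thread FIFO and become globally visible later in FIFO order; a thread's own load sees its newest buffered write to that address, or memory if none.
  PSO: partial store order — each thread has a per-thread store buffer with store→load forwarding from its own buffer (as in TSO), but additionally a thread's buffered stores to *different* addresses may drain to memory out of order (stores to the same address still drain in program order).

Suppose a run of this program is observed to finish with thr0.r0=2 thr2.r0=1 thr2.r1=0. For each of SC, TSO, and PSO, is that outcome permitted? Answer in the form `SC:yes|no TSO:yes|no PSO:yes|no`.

outcome vector order: (thr0.r0,thr2.r0,thr2.r1)
SC: 10 outcomes — {<1 0 0> <1 0 1> <1 0 2> <1 1 1> <1 1 2> <2 0 0> <2 0 1> <2 0 2> <2 1 1> <2 1 2>}
TSO: 10 outcomes — {<1 0 0> <1 0 1> <1 0 2> <1 1 1> <1 1 2> <2 0 0> <2 0 1> <2 0 2> <2 1 1> <2 1 2>}
PSO: 12 outcomes — {<1 0 0> <1 0 1> <1 0 2> <1 1 0> <1 1 1> <1 1 2> <2 0 0> <2 0 1> <2 0 2> <2 1 0> <2 1 1> <2 1 2>}
target <2 1 0> ∈ {PSO}

SC:no TSO:no PSO:yes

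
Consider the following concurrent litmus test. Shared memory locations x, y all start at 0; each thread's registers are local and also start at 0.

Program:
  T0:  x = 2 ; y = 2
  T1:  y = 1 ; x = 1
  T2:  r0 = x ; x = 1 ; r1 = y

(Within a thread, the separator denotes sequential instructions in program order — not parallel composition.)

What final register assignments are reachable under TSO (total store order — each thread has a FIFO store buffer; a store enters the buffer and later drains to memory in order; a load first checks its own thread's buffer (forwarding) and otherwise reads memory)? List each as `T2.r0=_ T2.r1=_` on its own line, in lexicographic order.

outcome vector order: (T2.r0,T2.r1)
|TSO outcomes| = 8

T2.r0=0 T2.r1=0
T2.r0=0 T2.r1=1
T2.r0=0 T2.r1=2
T2.r0=1 T2.r1=1
T2.r0=1 T2.r1=2
T2.r0=2 T2.r1=0
T2.r0=2 T2.r1=1
T2.r0=2 T2.r1=2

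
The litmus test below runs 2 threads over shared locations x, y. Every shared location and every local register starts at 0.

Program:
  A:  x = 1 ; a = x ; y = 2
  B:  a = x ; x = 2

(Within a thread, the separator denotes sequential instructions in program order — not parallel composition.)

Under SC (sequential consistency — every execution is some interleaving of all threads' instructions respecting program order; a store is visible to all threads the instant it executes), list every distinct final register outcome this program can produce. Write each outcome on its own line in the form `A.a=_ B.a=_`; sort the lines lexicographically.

A.a=1 B.a=0
A.a=1 B.a=1
A.a=2 B.a=0
A.a=2 B.a=1

outcome vector order: (A.a,B.a)
|SC outcomes| = 4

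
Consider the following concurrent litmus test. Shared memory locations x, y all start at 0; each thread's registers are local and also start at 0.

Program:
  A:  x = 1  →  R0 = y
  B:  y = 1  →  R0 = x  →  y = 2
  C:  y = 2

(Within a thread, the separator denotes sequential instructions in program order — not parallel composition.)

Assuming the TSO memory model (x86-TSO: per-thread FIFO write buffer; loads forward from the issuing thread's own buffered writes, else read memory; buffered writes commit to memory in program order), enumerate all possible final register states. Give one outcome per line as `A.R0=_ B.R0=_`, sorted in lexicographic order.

outcome vector order: (A.R0,B.R0)
|TSO outcomes| = 6

A.R0=0 B.R0=0
A.R0=0 B.R0=1
A.R0=1 B.R0=0
A.R0=1 B.R0=1
A.R0=2 B.R0=0
A.R0=2 B.R0=1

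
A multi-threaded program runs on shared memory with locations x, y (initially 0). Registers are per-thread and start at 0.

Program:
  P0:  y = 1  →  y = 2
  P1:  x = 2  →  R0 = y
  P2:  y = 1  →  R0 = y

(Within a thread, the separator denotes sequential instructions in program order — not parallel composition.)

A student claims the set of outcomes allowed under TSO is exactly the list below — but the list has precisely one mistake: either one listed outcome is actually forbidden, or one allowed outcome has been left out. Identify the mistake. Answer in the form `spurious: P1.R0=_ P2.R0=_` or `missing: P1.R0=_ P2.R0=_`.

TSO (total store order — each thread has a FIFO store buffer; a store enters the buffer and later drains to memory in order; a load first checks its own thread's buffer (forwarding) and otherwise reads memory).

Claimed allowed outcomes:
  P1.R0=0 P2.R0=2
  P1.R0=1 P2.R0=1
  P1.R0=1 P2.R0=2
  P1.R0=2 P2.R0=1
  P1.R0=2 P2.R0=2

outcome vector order: (P1.R0,P2.R0)
under TSO → 01, 02, 11, 12, 21, 22
TSO∖claimed = {01}

missing: P1.R0=0 P2.R0=1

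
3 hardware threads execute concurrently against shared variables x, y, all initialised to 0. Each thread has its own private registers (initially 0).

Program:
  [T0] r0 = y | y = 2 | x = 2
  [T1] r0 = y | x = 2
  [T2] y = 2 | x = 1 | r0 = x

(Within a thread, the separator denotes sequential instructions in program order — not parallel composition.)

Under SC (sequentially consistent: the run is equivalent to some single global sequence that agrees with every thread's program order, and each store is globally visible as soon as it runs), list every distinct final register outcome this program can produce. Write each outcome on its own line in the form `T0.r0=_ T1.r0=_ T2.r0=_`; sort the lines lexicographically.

outcome vector order: (T0.r0,T1.r0,T2.r0)
|SC outcomes| = 8

T0.r0=0 T1.r0=0 T2.r0=1
T0.r0=0 T1.r0=0 T2.r0=2
T0.r0=0 T1.r0=2 T2.r0=1
T0.r0=0 T1.r0=2 T2.r0=2
T0.r0=2 T1.r0=0 T2.r0=1
T0.r0=2 T1.r0=0 T2.r0=2
T0.r0=2 T1.r0=2 T2.r0=1
T0.r0=2 T1.r0=2 T2.r0=2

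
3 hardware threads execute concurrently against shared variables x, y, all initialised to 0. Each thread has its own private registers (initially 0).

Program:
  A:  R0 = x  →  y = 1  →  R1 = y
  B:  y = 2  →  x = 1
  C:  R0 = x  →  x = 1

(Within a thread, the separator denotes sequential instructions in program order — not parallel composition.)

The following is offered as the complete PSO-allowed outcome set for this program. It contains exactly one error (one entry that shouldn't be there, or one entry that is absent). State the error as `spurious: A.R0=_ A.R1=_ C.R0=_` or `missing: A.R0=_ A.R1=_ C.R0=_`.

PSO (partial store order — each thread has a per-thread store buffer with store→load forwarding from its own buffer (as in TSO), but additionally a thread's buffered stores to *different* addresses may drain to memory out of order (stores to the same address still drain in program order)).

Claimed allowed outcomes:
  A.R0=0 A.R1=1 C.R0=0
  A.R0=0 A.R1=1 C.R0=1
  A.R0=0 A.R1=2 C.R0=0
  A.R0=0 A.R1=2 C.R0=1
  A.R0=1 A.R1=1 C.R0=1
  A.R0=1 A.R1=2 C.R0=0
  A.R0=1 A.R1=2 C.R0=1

missing: A.R0=1 A.R1=1 C.R0=0

outcome vector order: (A.R0,A.R1,C.R0)
under PSO → (0,1,0), (0,1,1), (0,2,0), (0,2,1), (1,1,0), (1,1,1), (1,2,0), (1,2,1)
PSO∖claimed = {(1,1,0)}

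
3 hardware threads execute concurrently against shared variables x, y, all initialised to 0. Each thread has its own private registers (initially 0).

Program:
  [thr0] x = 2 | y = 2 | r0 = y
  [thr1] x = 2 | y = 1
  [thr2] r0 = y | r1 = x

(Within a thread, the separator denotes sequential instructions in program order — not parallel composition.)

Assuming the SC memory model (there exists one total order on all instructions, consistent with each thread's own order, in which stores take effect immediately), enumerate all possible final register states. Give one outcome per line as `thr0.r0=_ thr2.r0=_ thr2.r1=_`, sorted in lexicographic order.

thr0.r0=1 thr2.r0=0 thr2.r1=0
thr0.r0=1 thr2.r0=0 thr2.r1=2
thr0.r0=1 thr2.r0=1 thr2.r1=2
thr0.r0=1 thr2.r0=2 thr2.r1=2
thr0.r0=2 thr2.r0=0 thr2.r1=0
thr0.r0=2 thr2.r0=0 thr2.r1=2
thr0.r0=2 thr2.r0=1 thr2.r1=2
thr0.r0=2 thr2.r0=2 thr2.r1=2

outcome vector order: (thr0.r0,thr2.r0,thr2.r1)
|SC outcomes| = 8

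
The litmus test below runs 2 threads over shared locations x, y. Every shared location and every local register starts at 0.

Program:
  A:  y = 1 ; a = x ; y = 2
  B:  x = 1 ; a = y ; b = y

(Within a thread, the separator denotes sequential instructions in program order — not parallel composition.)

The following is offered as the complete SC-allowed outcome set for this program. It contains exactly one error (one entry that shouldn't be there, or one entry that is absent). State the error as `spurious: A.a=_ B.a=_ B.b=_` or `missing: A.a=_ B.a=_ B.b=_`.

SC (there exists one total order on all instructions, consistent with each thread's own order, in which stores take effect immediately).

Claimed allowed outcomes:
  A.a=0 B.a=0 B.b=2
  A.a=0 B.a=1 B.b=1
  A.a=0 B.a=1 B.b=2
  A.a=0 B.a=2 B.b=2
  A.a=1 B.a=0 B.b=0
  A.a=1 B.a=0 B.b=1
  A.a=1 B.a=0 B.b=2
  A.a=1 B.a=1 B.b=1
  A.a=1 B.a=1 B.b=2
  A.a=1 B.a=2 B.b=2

outcome vector order: (A.a,B.a,B.b)
SC: 9 outcomes — {(0,1,1); (0,1,2); (0,2,2); (1,0,0); (1,0,1); (1,0,2); (1,1,1); (1,1,2); (1,2,2)}
claimed∖SC = {(0,0,2)}

spurious: A.a=0 B.a=0 B.b=2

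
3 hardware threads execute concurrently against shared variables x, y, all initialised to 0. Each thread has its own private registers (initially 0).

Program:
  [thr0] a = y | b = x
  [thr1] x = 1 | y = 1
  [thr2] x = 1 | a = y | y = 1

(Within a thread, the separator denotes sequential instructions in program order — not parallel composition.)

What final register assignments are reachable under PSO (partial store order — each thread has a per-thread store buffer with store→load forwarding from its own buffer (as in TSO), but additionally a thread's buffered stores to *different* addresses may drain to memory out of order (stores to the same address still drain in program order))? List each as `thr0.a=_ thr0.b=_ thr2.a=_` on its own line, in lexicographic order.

outcome vector order: (thr0.a,thr0.b,thr2.a)
|PSO outcomes| = 8

thr0.a=0 thr0.b=0 thr2.a=0
thr0.a=0 thr0.b=0 thr2.a=1
thr0.a=0 thr0.b=1 thr2.a=0
thr0.a=0 thr0.b=1 thr2.a=1
thr0.a=1 thr0.b=0 thr2.a=0
thr0.a=1 thr0.b=0 thr2.a=1
thr0.a=1 thr0.b=1 thr2.a=0
thr0.a=1 thr0.b=1 thr2.a=1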